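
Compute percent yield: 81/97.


% yield = actual/theoretical × 100
= 81/97 × 100
= 83.51%

83.51%


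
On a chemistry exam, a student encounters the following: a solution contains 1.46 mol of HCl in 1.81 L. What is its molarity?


M = n/V = 1.46/1.81 = 0.807 mol/L

0.807 M


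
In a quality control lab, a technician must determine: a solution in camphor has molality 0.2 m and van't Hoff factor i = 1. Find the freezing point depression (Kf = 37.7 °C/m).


ΔTf = Kf × m × i
= 37.7 × 0.2 × 1
= 7.54 °C

7.54 °C


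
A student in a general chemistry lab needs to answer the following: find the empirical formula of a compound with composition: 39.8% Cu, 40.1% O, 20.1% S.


Assume 100 g sample. Moles of each element:
  Cu: 39.8/63.55 = 0.626 mol
  O: 40.1/16.0 = 2.506 mol
  S: 20.1/32.07 = 0.627 mol
Divide by smallest (0.626):
  Cu: 0.626/0.626 = 1.0
  O: 2.506/0.626 = 4.0
  S: 0.627/0.626 = 1.0
Empirical formula: CuSO4

CuSO4


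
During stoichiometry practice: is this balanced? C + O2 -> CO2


Equation: C + O2 -> CO2
Check atoms: C: 1=1, O: 2=2
Balanced

Yes, balanced


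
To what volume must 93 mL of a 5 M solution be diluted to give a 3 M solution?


C1V1 = C2V2
5 × 93 = 3 × V2
V2 = 465/3 = 155.0 mL

155.0 mL


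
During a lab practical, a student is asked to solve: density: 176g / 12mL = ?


ρ = mass/volume
= 176/12
= 14.667 g/mL

14.667 g/mL


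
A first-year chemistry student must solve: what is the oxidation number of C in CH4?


x + 4(+1) = 0, so x = -4
Oxidation number: -4

-4


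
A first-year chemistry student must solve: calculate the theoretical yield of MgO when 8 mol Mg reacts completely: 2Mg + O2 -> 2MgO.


Mole ratio MgO:Mg = 2:2
n(MgO) = 8 × 2/2 = 8.000 mol
mass = 8.000 × 40.31 = 322.48 g

322.48 g


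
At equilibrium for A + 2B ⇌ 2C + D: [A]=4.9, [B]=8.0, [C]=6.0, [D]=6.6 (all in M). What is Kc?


Kc = [C]^2[D]/([A][B]^2)
= (6.0^2 × 6.6^1)/(4.9^1 × 8.0^2)
= 237.6/313.6
= 0.7577

0.7577


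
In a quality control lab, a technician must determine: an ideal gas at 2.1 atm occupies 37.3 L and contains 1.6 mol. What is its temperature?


PV = nRT  (R = 0.08206 L·atm/(mol·K))
T = PV/(nR) = 2.1×37.3/(1.6×0.08206)
= 78.33/0.131296
= 596.59 K

596.59 K


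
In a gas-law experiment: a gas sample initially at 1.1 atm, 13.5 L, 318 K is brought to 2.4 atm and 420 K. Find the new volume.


P1V1/T1 = P2V2/T2
V2 = P1V1T2/(T1P2)
= 1.1×13.5×420/(318×2.4)
= 8.172 L

8.172 L


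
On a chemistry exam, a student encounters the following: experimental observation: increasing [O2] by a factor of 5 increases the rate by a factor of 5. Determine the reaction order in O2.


rate ∝ [O2]^n
5^n = 5 → n = 1
Order in O2: 1

1


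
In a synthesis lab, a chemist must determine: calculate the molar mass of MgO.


M(MgO) = 1×24.31 + 1×16.0
= 24.31 + 16.0
= 40.31 g/mol

40.31 g/mol


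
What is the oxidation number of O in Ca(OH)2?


O is usually -2
Oxidation number: -2

-2


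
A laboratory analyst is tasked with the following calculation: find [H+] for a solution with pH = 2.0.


[H+] = 10^(-pH) = 10^(-2.0)
= 1.0×10^-2 M

1.0×10^-2 M


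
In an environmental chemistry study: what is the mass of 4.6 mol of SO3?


M(SO3) = 80.07 g/mol
mass = n × M = 4.6 × 80.07 = 368.32 g

368.32 g


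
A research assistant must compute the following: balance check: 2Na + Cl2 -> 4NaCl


Equation: 2Na + Cl2 -> 4NaCl
Check atoms: Cl: 2≠4, Na: 2≠4
Not balanced

No, not balanced


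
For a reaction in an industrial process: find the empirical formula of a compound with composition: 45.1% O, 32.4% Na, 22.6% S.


Assume 100 g sample. Moles of each element:
  O: 45.1/16.0 = 2.819 mol
  Na: 32.4/22.99 = 1.409 mol
  S: 22.6/32.07 = 0.705 mol
Divide by smallest (0.705):
  O: 2.819/0.705 = 4.0
  Na: 1.409/0.705 = 2.0
  S: 0.705/0.705 = 1.0
Empirical formula: Na2SO4

Na2SO4


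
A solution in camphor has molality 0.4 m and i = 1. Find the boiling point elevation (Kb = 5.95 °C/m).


ΔTb = Kb × m × i
= 5.95 × 0.4 × 1
= 2.38 °C

2.38 °C


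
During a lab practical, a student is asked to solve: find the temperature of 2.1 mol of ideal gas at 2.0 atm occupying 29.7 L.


PV = nRT  (R = 0.08206 L·atm/(mol·K))
T = PV/(nR) = 2.0×29.7/(2.1×0.08206)
= 59.40/0.172326
= 344.70 K

344.70 K


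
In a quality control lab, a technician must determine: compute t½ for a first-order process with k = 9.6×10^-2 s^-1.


t½ = ln2/k = 0.693147/(9.6×10^-2 s^-1)
= 7.220 s

7.220 s


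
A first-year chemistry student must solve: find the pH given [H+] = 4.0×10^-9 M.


pH = -log10([H+]) = -log10(4.0×10^-9)
= 9 - log10(4.0)
= 9 - 0.6
= 8.4

8.4


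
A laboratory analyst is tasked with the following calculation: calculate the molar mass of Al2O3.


M(Al2O3) = 2×26.98 + 3×16.0
= 53.96 + 48.0
= 101.96 g/mol

101.96 g/mol


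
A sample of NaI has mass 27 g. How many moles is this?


M(NaI) = 149.89 g/mol
n = mass/M = 27/149.89 = 0.1801 mol

0.1801 mol


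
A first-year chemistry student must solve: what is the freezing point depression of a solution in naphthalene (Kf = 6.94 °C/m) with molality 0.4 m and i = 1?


ΔTf = Kf × m × i
= 6.94 × 0.4 × 1
= 2.776 °C

2.776 °C


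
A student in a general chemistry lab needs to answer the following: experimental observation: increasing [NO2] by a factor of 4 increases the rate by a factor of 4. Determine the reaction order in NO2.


rate ∝ [NO2]^n
4^n = 4 → n = 1
Order in NO2: 1

1


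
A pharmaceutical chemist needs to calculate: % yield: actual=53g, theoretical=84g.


% yield = actual/theoretical × 100
= 53/84 × 100
= 63.1%

63.1%


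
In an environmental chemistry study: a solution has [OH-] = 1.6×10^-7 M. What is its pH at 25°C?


pOH = -log10([OH-]) = -log10(1.6×10^-7)
= 7 - log10(1.6) = 6.8
pH = 14 - pOH = 14 - 6.8 = 7.2

7.2


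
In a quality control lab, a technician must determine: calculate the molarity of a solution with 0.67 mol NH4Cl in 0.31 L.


M = n/V = 0.67/0.31 = 2.161 mol/L

2.161 M


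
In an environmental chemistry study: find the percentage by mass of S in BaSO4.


M(BaSO4) = 1×137.33 + 1×32.07 + 4×16.0 = 233.40 g/mol
Mass of S = 1 × 32.07 = 32.07 g/mol
% S = 32.07/233.40 × 100 = 13.74%

13.74%


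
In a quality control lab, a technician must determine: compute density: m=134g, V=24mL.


ρ = mass/volume
= 134/24
= 5.583 g/mL

5.583 g/mL


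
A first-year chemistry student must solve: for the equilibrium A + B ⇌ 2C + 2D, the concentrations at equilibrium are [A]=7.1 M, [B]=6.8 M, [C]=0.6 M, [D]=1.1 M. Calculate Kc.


Kc = [C]^2[D]^2/([A][B])
= (0.6^2 × 1.1^2)/(7.1^1 × 6.8^1)
= 0.4356/48.28
= 0.009022

0.009022


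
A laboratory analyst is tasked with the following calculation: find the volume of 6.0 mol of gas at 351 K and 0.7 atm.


PV = nRT  (R = 0.08206 L·atm/(mol·K))
V = nRT/P = 6.0×0.08206×351/0.7
= 246.883 L

246.883 L


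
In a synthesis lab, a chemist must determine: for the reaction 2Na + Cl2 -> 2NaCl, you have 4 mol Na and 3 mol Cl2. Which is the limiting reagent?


Mole ratio available / coefficient:
  Na: 4/2 = 2.000
  Cl2: 3/1 = 3.000
Smaller ratio is limiting.

Na


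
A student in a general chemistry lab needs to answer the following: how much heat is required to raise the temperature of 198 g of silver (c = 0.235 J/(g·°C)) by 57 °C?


q = mcΔT = 198 × 0.235 × 57
= 2652.21 J

2652.21 J


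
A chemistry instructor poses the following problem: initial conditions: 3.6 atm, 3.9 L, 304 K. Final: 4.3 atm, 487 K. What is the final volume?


P1V1/T1 = P2V2/T2
V2 = P1V1T2/(T1P2)
= 3.6×3.9×487/(304×4.3)
= 5.231 L

5.231 L


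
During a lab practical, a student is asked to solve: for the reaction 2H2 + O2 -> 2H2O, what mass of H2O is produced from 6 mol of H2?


Mole ratio H2O:H2 = 2:2
n(H2O) = 6 × 2/2 = 6.000 mol
mass = 6.000 × 18.02 = 108.12 g

108.12 g


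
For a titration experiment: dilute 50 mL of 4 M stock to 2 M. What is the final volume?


C1V1 = C2V2
4 × 50 = 2 × V2
V2 = 200/2 = 100.0 mL

100.0 mL


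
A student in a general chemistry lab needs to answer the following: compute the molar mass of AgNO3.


M(AgNO3) = 1×107.87 + 1×14.01 + 3×16.0
= 107.87 + 14.01 + 48.0
= 169.88 g/mol

169.88 g/mol


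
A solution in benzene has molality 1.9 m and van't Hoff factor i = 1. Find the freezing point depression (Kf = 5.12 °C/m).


ΔTf = Kf × m × i
= 5.12 × 1.9 × 1
= 9.728 °C

9.728 °C


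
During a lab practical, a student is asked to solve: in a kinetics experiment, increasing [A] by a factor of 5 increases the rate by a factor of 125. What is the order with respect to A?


rate ∝ [A]^n
5^n = 125 → n = 3
Order in A: 3

3


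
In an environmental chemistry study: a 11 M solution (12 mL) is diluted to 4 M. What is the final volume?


C1V1 = C2V2
11 × 12 = 4 × V2
V2 = 132/4 = 33.0 mL

33.0 mL


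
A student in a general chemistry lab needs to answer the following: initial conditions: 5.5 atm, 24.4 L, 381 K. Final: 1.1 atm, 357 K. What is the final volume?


P1V1/T1 = P2V2/T2
V2 = P1V1T2/(T1P2)
= 5.5×24.4×357/(381×1.1)
= 114.315 L

114.315 L


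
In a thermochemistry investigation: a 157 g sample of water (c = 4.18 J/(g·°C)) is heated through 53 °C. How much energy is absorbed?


q = mcΔT = 157 × 4.18 × 53
= 34781.78 J

34781.78 J


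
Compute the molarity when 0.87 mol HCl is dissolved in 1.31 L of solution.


M = n/V = 0.87/1.31 = 0.664 mol/L

0.664 M


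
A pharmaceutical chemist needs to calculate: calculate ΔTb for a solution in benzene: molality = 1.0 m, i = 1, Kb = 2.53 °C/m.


ΔTb = Kb × m × i
= 2.53 × 1.0 × 1
= 2.53 °C

2.53 °C


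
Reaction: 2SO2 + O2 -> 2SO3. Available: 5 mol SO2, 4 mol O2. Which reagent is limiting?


Mole ratio available / coefficient:
  SO2: 5/2 = 2.500
  O2: 4/1 = 4.000
Smaller ratio is limiting.

SO2


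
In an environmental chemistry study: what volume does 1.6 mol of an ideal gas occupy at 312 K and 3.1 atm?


PV = nRT  (R = 0.08206 L·atm/(mol·K))
V = nRT/P = 1.6×0.08206×312/3.1
= 13.214 L

13.214 L


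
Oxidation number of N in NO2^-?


x + 2(-2) = -1, so x = +3
Oxidation number: +3

+3


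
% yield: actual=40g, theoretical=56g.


% yield = actual/theoretical × 100
= 40/56 × 100
= 71.43%

71.43%


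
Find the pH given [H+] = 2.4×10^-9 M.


pH = -log10([H+]) = -log10(2.4×10^-9)
= 9 - log10(2.4)
= 9 - 0.38
= 8.62

8.62


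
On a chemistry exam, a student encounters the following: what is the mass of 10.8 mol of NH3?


M(NH3) = 17.03 g/mol
mass = n × M = 10.8 × 17.03 = 183.92 g

183.92 g


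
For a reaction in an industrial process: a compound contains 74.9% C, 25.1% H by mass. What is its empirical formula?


Assume 100 g sample. Moles of each element:
  C: 74.9/12.01 = 6.236 mol
  H: 25.1/1.008 = 24.901 mol
Divide by smallest (6.236):
  C: 6.236/6.236 = 1.0
  H: 24.901/6.236 = 3.99
Empirical formula: CH4

CH4


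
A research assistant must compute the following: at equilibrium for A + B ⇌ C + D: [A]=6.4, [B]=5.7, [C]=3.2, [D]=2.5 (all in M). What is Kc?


Kc = [C][D]/([A][B])
= (3.2^1 × 2.5^1)/(6.4^1 × 5.7^1)
= 8/36.48
= 0.2193

0.2193


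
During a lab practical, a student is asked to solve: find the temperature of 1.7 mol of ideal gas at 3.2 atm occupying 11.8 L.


PV = nRT  (R = 0.08206 L·atm/(mol·K))
T = PV/(nR) = 3.2×11.8/(1.7×0.08206)
= 37.76/0.139502
= 270.68 K

270.68 K


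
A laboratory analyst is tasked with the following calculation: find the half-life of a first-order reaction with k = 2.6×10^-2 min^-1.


t½ = ln2/k = 0.693147/(2.6×10^-2 min^-1)
= 26.66 min

26.66 min


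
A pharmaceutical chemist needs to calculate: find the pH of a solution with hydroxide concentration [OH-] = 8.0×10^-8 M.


pOH = -log10([OH-]) = -log10(8.0×10^-8)
= 8 - log10(8.0) = 7.1
pH = 14 - pOH = 14 - 7.1 = 6.9

6.9


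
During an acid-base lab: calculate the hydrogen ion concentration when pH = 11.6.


[H+] = 10^(-pH) = 10^(-11.6)
= 2.51×10^-12 M

2.51×10^-12 M


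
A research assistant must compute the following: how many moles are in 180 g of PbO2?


M(PbO2) = 239.2 g/mol
n = mass/M = 180/239.2 = 0.7525 mol

0.7525 mol


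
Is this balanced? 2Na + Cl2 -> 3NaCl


Equation: 2Na + Cl2 -> 3NaCl
Check atoms: Cl: 2≠3, Na: 2≠3
Not balanced

No, not balanced


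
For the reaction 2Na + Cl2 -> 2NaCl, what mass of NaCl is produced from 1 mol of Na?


Mole ratio NaCl:Na = 2:2
n(NaCl) = 1 × 2/2 = 1.000 mol
mass = 1.000 × 58.44 = 58.44 g

58.44 g


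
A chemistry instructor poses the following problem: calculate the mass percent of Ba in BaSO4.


M(BaSO4) = 1×137.33 + 1×32.07 + 4×16.0 = 233.40 g/mol
Mass of Ba = 1 × 137.33 = 137.33 g/mol
% Ba = 137.33/233.40 × 100 = 58.84%

58.84%


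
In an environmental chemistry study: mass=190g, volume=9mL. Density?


ρ = mass/volume
= 190/9
= 21.111 g/mL

21.111 g/mL


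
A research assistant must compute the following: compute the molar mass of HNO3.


M(HNO3) = 1×1.008 + 1×14.01 + 3×16.0
= 1.01 + 14.01 + 48.0
= 63.02 g/mol

63.02 g/mol


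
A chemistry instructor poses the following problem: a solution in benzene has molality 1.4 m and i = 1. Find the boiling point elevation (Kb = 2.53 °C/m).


ΔTb = Kb × m × i
= 2.53 × 1.4 × 1
= 3.542 °C

3.542 °C


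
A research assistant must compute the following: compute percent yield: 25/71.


% yield = actual/theoretical × 100
= 25/71 × 100
= 35.21%

35.21%


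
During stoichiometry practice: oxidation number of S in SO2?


x + 2(-2) = 0, so x = +4
Oxidation number: +4

+4


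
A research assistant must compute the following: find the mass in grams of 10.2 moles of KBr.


M(KBr) = 119.0 g/mol
mass = n × M = 10.2 × 119.0 = 1213.80 g

1213.80 g


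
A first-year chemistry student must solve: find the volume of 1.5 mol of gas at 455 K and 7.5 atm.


PV = nRT  (R = 0.08206 L·atm/(mol·K))
V = nRT/P = 1.5×0.08206×455/7.5
= 7.467 L

7.467 L


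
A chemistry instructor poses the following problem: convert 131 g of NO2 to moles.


M(NO2) = 46.01 g/mol
n = mass/M = 131/46.01 = 2.8472 mol

2.8472 mol


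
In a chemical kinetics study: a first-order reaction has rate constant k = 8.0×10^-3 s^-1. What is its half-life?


t½ = ln2/k = 0.693147/(8.0×10^-3 s^-1)
= 86.64 s

86.64 s


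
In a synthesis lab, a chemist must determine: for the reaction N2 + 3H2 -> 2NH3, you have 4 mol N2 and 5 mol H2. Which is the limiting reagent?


Mole ratio available / coefficient:
  N2: 4/1 = 4.000
  H2: 5/3 = 1.667
Smaller ratio is limiting.

H2


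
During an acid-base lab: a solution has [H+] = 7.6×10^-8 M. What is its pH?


pH = -log10([H+]) = -log10(7.6×10^-8)
= 8 - log10(7.6)
= 8 - 0.88
= 7.12

7.12


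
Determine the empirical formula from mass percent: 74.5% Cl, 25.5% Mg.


Assume 100 g sample. Moles of each element:
  Cl: 74.5/35.45 = 2.102 mol
  Mg: 25.5/24.31 = 1.049 mol
Divide by smallest (1.049):
  Cl: 2.102/1.049 = 2.0
  Mg: 1.049/1.049 = 1.0
Empirical formula: MgCl2

MgCl2


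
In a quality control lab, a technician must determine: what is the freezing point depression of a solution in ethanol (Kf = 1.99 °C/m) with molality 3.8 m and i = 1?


ΔTf = Kf × m × i
= 1.99 × 3.8 × 1
= 7.562 °C

7.562 °C


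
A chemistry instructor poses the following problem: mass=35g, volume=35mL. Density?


ρ = mass/volume
= 35/35
= 1.0 g/mL

1.0 g/mL


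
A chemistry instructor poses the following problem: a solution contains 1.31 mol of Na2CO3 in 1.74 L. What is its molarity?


M = n/V = 1.31/1.74 = 0.753 mol/L

0.753 M


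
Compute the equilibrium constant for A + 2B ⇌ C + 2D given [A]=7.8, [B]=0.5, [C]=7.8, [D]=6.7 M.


Kc = [C][D]^2/([A][B]^2)
= (7.8^1 × 6.7^2)/(7.8^1 × 0.5^2)
= 350.142/1.95
= 179.6

179.6


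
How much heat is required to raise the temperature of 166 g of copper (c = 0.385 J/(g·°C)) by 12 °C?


q = mcΔT = 166 × 0.385 × 12
= 766.92 J

766.92 J


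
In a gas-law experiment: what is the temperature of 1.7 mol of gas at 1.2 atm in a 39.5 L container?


PV = nRT  (R = 0.08206 L·atm/(mol·K))
T = PV/(nR) = 1.2×39.5/(1.7×0.08206)
= 47.40/0.139502
= 339.78 K

339.78 K


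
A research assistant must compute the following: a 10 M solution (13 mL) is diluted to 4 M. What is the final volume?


C1V1 = C2V2
10 × 13 = 4 × V2
V2 = 130/4 = 32.5 mL

32.5 mL


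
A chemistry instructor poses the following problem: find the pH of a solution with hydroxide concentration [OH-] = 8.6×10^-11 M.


pOH = -log10([OH-]) = -log10(8.6×10^-11)
= 11 - log10(8.6) = 10.07
pH = 14 - pOH = 14 - 10.07 = 3.93

3.93


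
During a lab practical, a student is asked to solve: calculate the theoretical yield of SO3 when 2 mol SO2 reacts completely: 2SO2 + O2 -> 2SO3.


Mole ratio SO3:SO2 = 2:2
n(SO3) = 2 × 2/2 = 2.000 mol
mass = 2.000 × 80.07 = 160.14 g

160.14 g


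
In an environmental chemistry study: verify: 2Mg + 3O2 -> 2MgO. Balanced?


Equation: 2Mg + 3O2 -> 2MgO
Check atoms: Mg: 2=2, O: 6≠2
Not balanced

No, not balanced


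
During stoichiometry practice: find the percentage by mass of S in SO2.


M(SO2) = 1×32.07 + 2×16.0 = 64.07 g/mol
Mass of S = 1 × 32.07 = 32.07 g/mol
% S = 32.07/64.07 × 100 = 50.05%

50.05%


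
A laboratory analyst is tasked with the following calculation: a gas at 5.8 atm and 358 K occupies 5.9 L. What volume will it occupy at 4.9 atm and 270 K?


P1V1/T1 = P2V2/T2
V2 = P1V1T2/(T1P2)
= 5.8×5.9×270/(358×4.9)
= 5.267 L

5.267 L


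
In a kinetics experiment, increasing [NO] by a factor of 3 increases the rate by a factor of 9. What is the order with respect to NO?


rate ∝ [NO]^n
3^n = 9 → n = 2
Order in NO: 2

2


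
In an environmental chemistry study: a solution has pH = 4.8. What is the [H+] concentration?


[H+] = 10^(-pH) = 10^(-4.8)
= 1.58×10^-5 M

1.58×10^-5 M


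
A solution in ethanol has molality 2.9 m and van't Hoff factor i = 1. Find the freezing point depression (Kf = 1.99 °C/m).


ΔTf = Kf × m × i
= 1.99 × 2.9 × 1
= 5.771 °C

5.771 °C


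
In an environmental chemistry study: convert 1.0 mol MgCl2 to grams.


M(MgCl2) = 95.21 g/mol
mass = n × M = 1.0 × 95.21 = 95.21 g

95.21 g


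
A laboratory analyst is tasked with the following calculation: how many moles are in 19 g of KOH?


M(KOH) = 56.11 g/mol
n = mass/M = 19/56.11 = 0.3386 mol

0.3386 mol


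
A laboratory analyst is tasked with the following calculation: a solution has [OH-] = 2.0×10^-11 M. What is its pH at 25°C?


pOH = -log10([OH-]) = -log10(2.0×10^-11)
= 11 - log10(2.0) = 10.7
pH = 14 - pOH = 14 - 10.7 = 3.3

3.3


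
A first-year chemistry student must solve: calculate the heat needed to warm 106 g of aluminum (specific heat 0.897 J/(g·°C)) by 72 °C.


q = mcΔT = 106 × 0.897 × 72
= 6845.90 J

6845.90 J


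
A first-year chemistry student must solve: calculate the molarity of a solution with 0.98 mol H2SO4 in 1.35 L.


M = n/V = 0.98/1.35 = 0.726 mol/L

0.726 M


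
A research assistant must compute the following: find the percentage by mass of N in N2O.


M(N2O) = 2×14.01 + 1×16.0 = 44.02 g/mol
Mass of N = 2 × 14.01 = 28.02 g/mol
% N = 28.02/44.02 × 100 = 63.65%

63.65%


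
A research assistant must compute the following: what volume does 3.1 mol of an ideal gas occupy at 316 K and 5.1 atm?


PV = nRT  (R = 0.08206 L·atm/(mol·K))
V = nRT/P = 3.1×0.08206×316/5.1
= 15.762 L

15.762 L


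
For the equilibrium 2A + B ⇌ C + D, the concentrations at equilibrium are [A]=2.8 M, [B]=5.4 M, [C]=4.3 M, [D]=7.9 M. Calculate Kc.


Kc = [C][D]/([A]^2[B])
= (4.3^1 × 7.9^1)/(2.8^2 × 5.4^1)
= 33.97/42.336
= 0.8024

0.8024


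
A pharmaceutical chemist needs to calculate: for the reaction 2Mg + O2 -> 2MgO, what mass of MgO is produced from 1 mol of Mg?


Mole ratio MgO:Mg = 2:2
n(MgO) = 1 × 2/2 = 1.000 mol
mass = 1.000 × 40.31 = 40.31 g

40.31 g


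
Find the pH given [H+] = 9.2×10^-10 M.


pH = -log10([H+]) = -log10(9.2×10^-10)
= 10 - log10(9.2)
= 10 - 0.96
= 9.04

9.04


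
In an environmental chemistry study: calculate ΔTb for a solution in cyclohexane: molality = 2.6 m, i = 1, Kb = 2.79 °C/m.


ΔTb = Kb × m × i
= 2.79 × 2.6 × 1
= 7.254 °C

7.254 °C


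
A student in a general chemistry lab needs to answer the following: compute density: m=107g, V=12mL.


ρ = mass/volume
= 107/12
= 8.917 g/mL

8.917 g/mL


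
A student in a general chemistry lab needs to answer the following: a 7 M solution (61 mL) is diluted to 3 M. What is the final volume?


C1V1 = C2V2
7 × 61 = 3 × V2
V2 = 427/3 = 142.33 mL

142.33 mL


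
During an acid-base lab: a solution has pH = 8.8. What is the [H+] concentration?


[H+] = 10^(-pH) = 10^(-8.8)
= 1.58×10^-9 M

1.58×10^-9 M


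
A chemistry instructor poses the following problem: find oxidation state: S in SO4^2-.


x + 4(-2) = -2, so x = +6
Oxidation number: +6

+6


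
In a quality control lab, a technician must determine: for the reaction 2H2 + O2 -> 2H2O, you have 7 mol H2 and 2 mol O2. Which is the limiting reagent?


Mole ratio available / coefficient:
  H2: 7/2 = 3.500
  O2: 2/1 = 2.000
Smaller ratio is limiting.

O2


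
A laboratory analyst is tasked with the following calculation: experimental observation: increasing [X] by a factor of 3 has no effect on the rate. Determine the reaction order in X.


rate ∝ [X]^n
rate ∝ [X]^0
Order in X: 0

0


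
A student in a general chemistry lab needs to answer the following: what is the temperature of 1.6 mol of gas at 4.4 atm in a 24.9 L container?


PV = nRT  (R = 0.08206 L·atm/(mol·K))
T = PV/(nR) = 4.4×24.9/(1.6×0.08206)
= 109.56/0.131296
= 834.45 K

834.45 K


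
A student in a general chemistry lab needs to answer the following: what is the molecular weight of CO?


M(CO) = 1×12.01 + 1×16.0
= 12.01 + 16.0
= 28.01 g/mol

28.01 g/mol


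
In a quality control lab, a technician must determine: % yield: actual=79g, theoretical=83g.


% yield = actual/theoretical × 100
= 79/83 × 100
= 95.18%

95.18%


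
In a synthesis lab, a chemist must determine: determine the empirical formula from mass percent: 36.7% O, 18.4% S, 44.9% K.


Assume 100 g sample. Moles of each element:
  O: 36.7/16.0 = 2.294 mol
  S: 18.4/32.07 = 0.574 mol
  K: 44.9/39.1 = 1.148 mol
Divide by smallest (0.574):
  O: 2.294/0.574 = 4.0
  S: 0.574/0.574 = 1.0
  K: 1.148/0.574 = 2.0
Empirical formula: K2SO4

K2SO4


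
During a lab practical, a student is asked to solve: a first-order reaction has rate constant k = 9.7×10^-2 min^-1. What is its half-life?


t½ = ln2/k = 0.693147/(9.7×10^-2 min^-1)
= 7.146 min

7.146 min


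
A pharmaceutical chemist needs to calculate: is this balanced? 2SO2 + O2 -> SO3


Equation: 2SO2 + O2 -> SO3
Check atoms: O: 6≠3, S: 2≠1
Not balanced

No, not balanced


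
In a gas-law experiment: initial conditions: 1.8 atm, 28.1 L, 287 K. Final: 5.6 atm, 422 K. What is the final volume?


P1V1/T1 = P2V2/T2
V2 = P1V1T2/(T1P2)
= 1.8×28.1×422/(287×5.6)
= 13.281 L

13.281 L


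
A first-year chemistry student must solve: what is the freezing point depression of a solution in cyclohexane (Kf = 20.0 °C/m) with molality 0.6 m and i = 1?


ΔTf = Kf × m × i
= 20.0 × 0.6 × 1
= 12.0 °C

12.0 °C


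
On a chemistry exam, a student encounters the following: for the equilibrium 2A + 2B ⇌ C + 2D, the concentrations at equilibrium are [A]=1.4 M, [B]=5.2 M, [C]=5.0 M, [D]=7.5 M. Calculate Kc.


Kc = [C][D]^2/([A]^2[B]^2)
= (5.0^1 × 7.5^2)/(1.4^2 × 5.2^2)
= 281.25/52.9984
= 5.307

5.307


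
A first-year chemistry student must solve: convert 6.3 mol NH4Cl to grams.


M(NH4Cl) = 53.49 g/mol
mass = n × M = 6.3 × 53.49 = 336.99 g

336.99 g


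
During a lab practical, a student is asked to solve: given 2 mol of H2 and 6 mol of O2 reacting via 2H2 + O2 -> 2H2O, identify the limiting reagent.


Mole ratio available / coefficient:
  H2: 2/2 = 1.000
  O2: 6/1 = 6.000
Smaller ratio is limiting.

H2


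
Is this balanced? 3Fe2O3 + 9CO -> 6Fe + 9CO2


Equation: 3Fe2O3 + 9CO -> 6Fe + 9CO2
Check atoms: C: 9=9, Fe: 6=6, O: 18=18
Balanced

Yes, balanced


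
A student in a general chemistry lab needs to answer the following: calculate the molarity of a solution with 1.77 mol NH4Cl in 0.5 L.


M = n/V = 1.77/0.5 = 3.540 mol/L

3.540 M


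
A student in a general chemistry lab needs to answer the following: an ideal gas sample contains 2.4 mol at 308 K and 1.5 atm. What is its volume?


PV = nRT  (R = 0.08206 L·atm/(mol·K))
V = nRT/P = 2.4×0.08206×308/1.5
= 40.439 L

40.439 L


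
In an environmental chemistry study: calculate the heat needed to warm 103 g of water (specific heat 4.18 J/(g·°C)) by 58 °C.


q = mcΔT = 103 × 4.18 × 58
= 24971.32 J

24971.32 J


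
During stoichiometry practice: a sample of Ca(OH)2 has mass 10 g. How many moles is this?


M(Ca(OH)2) = 74.1 g/mol
n = mass/M = 10/74.1 = 0.135 mol

0.135 mol


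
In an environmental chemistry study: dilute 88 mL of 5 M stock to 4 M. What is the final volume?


C1V1 = C2V2
5 × 88 = 4 × V2
V2 = 440/4 = 110.0 mL

110.0 mL


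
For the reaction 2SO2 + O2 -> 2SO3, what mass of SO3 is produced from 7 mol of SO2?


Mole ratio SO3:SO2 = 2:2
n(SO3) = 7 × 2/2 = 7.000 mol
mass = 7.000 × 80.07 = 560.49 g

560.49 g


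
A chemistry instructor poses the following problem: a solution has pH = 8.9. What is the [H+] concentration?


[H+] = 10^(-pH) = 10^(-8.9)
= 1.26×10^-9 M

1.26×10^-9 M


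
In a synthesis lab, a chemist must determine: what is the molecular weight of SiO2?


M(SiO2) = 1×28.09 + 2×16.0
= 28.09 + 32.0
= 60.09 g/mol

60.09 g/mol


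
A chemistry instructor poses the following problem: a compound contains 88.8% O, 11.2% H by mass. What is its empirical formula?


Assume 100 g sample. Moles of each element:
  O: 88.8/16.0 = 5.55 mol
  H: 11.2/1.008 = 11.111 mol
Divide by smallest (5.55):
  O: 5.55/5.55 = 1.0
  H: 11.111/5.55 = 2.0
Empirical formula: H2O

H2O


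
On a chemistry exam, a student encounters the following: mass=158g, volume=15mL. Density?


ρ = mass/volume
= 158/15
= 10.533 g/mL

10.533 g/mL


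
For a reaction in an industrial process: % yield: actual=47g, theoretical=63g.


% yield = actual/theoretical × 100
= 47/63 × 100
= 74.6%

74.6%


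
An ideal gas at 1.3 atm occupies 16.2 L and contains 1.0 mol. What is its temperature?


PV = nRT  (R = 0.08206 L·atm/(mol·K))
T = PV/(nR) = 1.3×16.2/(1.0×0.08206)
= 21.06/0.082060
= 256.64 K

256.64 K


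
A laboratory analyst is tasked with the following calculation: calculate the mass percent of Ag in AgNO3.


M(AgNO3) = 1×107.87 + 1×14.01 + 3×16.0 = 169.88 g/mol
Mass of Ag = 1 × 107.87 = 107.87 g/mol
% Ag = 107.87/169.88 × 100 = 63.50%

63.50%


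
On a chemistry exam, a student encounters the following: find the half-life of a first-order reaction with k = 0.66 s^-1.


t½ = ln2/k = 0.693147/(0.66 s^-1)
= 1.050 s

1.050 s


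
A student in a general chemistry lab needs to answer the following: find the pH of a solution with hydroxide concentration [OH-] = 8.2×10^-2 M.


pOH = -log10([OH-]) = -log10(8.2×10^-2)
= 2 - log10(8.2) = 1.09
pH = 14 - pOH = 14 - 1.09 = 12.91

12.91


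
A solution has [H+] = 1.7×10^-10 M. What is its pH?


pH = -log10([H+]) = -log10(1.7×10^-10)
= 10 - log10(1.7)
= 10 - 0.23
= 9.77

9.77


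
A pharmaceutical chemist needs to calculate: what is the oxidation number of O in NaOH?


O is usually -2
Oxidation number: -2

-2


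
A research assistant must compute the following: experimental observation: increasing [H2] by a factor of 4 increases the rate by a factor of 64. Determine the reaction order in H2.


rate ∝ [H2]^n
4^n = 64 → n = 3
Order in H2: 3

3


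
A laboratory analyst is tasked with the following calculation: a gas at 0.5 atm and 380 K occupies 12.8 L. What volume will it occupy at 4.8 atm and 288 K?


P1V1/T1 = P2V2/T2
V2 = P1V1T2/(T1P2)
= 0.5×12.8×288/(380×4.8)
= 1.011 L

1.011 L


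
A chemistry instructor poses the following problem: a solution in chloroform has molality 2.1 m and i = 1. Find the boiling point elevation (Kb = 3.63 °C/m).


ΔTb = Kb × m × i
= 3.63 × 2.1 × 1
= 7.623 °C

7.623 °C


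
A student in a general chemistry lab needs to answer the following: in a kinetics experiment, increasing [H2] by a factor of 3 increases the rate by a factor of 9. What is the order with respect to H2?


rate ∝ [H2]^n
3^n = 9 → n = 2
Order in H2: 2

2


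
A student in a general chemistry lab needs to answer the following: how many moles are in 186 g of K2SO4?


M(K2SO4) = 174.27 g/mol
n = mass/M = 186/174.27 = 1.0673 mol

1.0673 mol


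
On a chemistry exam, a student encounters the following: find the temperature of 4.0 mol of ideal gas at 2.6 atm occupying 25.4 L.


PV = nRT  (R = 0.08206 L·atm/(mol·K))
T = PV/(nR) = 2.6×25.4/(4.0×0.08206)
= 66.04/0.328240
= 201.19 K

201.19 K


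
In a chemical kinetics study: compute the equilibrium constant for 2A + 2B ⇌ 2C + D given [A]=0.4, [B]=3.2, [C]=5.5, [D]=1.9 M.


Kc = [C]^2[D]/([A]^2[B]^2)
= (5.5^2 × 1.9^1)/(0.4^2 × 3.2^2)
= 57.475/1.6384
= 35.08

35.08


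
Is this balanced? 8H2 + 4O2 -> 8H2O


Equation: 8H2 + 4O2 -> 8H2O
Check atoms: H: 16=16, O: 8=8
Balanced

Yes, balanced


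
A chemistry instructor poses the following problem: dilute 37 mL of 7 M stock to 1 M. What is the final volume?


C1V1 = C2V2
7 × 37 = 1 × V2
V2 = 259/1 = 259.0 mL

259.0 mL


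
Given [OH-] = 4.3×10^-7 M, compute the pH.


pOH = -log10([OH-]) = -log10(4.3×10^-7)
= 7 - log10(4.3) = 6.37
pH = 14 - pOH = 14 - 6.37 = 7.63

7.63


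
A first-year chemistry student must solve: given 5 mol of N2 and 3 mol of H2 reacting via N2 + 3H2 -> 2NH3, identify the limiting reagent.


Mole ratio available / coefficient:
  N2: 5/1 = 5.000
  H2: 3/3 = 1.000
Smaller ratio is limiting.

H2


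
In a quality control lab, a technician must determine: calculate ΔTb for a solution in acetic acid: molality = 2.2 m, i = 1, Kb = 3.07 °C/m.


ΔTb = Kb × m × i
= 3.07 × 2.2 × 1
= 6.754 °C

6.754 °C


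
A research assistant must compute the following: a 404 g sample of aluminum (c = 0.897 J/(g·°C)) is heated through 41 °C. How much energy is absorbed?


q = mcΔT = 404 × 0.897 × 41
= 14857.91 J

14857.91 J


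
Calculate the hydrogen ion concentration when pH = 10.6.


[H+] = 10^(-pH) = 10^(-10.6)
= 2.51×10^-11 M

2.51×10^-11 M


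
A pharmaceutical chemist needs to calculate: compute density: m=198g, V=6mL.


ρ = mass/volume
= 198/6
= 33.0 g/mL

33.0 g/mL


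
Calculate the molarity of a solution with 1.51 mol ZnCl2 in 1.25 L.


M = n/V = 1.51/1.25 = 1.208 mol/L

1.208 M


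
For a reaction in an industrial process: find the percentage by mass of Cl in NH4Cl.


M(NH4Cl) = 1×14.01 + 4×1.008 + 1×35.45 = 53.492 g/mol
Mass of Cl = 1 × 35.45 = 35.45 g/mol
% Cl = 35.45/53.492 × 100 = 66.27%

66.27%


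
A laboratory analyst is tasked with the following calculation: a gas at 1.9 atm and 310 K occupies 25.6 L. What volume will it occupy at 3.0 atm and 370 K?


P1V1/T1 = P2V2/T2
V2 = P1V1T2/(T1P2)
= 1.9×25.6×370/(310×3.0)
= 19.351 L

19.351 L


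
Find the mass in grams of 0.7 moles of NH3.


M(NH3) = 17.03 g/mol
mass = n × M = 0.7 × 17.03 = 11.92 g

11.92 g


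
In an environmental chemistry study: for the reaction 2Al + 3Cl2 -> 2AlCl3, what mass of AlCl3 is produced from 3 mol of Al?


Mole ratio AlCl3:Al = 2:2
n(AlCl3) = 3 × 2/2 = 3.000 mol
mass = 3.000 × 133.33 = 399.99 g

399.99 g


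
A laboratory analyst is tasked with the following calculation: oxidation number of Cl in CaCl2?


halide: -1
Oxidation number: -1

-1


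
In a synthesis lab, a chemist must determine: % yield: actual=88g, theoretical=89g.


% yield = actual/theoretical × 100
= 88/89 × 100
= 98.88%

98.88%


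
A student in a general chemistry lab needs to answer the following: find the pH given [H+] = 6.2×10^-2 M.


pH = -log10([H+]) = -log10(6.2×10^-2)
= 2 - log10(6.2)
= 2 - 0.79
= 1.21

1.21


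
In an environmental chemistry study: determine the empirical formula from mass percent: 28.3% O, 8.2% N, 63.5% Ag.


Assume 100 g sample. Moles of each element:
  O: 28.3/16.0 = 1.769 mol
  N: 8.2/14.01 = 0.585 mol
  Ag: 63.5/107.87 = 0.589 mol
Divide by smallest (0.585):
  O: 1.769/0.585 = 3.02
  N: 0.585/0.585 = 1.0
  Ag: 0.589/0.585 = 1.01
Empirical formula: AgNO3

AgNO3


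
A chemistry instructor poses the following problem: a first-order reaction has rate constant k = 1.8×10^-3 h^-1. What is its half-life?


t½ = ln2/k = 0.693147/(1.8×10^-3 h^-1)
= 385.1 h

385.1 h


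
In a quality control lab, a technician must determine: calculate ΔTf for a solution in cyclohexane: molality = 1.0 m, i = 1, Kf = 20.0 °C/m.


ΔTf = Kf × m × i
= 20.0 × 1.0 × 1
= 20.0 °C

20.0 °C


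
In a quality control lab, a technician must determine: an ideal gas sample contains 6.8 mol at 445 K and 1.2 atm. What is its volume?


PV = nRT  (R = 0.08206 L·atm/(mol·K))
V = nRT/P = 6.8×0.08206×445/1.2
= 206.928 L

206.928 L


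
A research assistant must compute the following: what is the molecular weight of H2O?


M(H2O) = 2×1.008 + 1×16.0
= 2.02 + 16.0
= 18.02 g/mol

18.02 g/mol


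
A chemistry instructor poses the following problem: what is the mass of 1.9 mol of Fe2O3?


M(Fe2O3) = 159.7 g/mol
mass = n × M = 1.9 × 159.7 = 303.43 g

303.43 g


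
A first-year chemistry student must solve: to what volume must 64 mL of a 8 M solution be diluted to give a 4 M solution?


C1V1 = C2V2
8 × 64 = 4 × V2
V2 = 512/4 = 128.0 mL

128.0 mL


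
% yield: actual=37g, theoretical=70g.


% yield = actual/theoretical × 100
= 37/70 × 100
= 52.86%

52.86%


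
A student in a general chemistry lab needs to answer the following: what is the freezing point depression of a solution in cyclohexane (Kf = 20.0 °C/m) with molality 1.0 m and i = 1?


ΔTf = Kf × m × i
= 20.0 × 1.0 × 1
= 20.0 °C

20.0 °C


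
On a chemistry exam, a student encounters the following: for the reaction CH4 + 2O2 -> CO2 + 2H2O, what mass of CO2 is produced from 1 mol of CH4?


Mole ratio CO2:CH4 = 1:1
n(CO2) = 1 × 1/1 = 1.000 mol
mass = 1.000 × 44.01 = 44.01 g

44.01 g


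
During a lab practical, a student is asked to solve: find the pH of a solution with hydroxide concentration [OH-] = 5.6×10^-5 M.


pOH = -log10([OH-]) = -log10(5.6×10^-5)
= 5 - log10(5.6) = 4.25
pH = 14 - pOH = 14 - 4.25 = 9.75

9.75


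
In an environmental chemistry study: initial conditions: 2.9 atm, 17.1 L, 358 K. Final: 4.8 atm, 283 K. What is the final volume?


P1V1/T1 = P2V2/T2
V2 = P1V1T2/(T1P2)
= 2.9×17.1×283/(358×4.8)
= 8.167 L

8.167 L


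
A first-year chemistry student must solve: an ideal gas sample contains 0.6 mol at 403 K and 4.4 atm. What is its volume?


PV = nRT  (R = 0.08206 L·atm/(mol·K))
V = nRT/P = 0.6×0.08206×403/4.4
= 4.51 L

4.51 L


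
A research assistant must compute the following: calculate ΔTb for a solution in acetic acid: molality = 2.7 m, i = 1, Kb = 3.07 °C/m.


ΔTb = Kb × m × i
= 3.07 × 2.7 × 1
= 8.289 °C

8.289 °C


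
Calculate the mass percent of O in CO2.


M(CO2) = 1×12.01 + 2×16.0 = 44.01 g/mol
Mass of O = 2 × 16.0 = 32.00 g/mol
% O = 32.00/44.01 × 100 = 72.71%

72.71%


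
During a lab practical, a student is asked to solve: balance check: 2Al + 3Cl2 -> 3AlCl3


Equation: 2Al + 3Cl2 -> 3AlCl3
Check atoms: Al: 2≠3, Cl: 6≠9
Not balanced

No, not balanced


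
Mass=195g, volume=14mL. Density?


ρ = mass/volume
= 195/14
= 13.929 g/mL

13.929 g/mL


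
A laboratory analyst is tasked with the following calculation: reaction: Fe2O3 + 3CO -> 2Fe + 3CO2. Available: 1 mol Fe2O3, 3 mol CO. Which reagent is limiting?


Mole ratio available / coefficient:
  Fe2O3: 1/1 = 1.000
  CO: 3/3 = 1.000
Smaller ratio is limiting.

neither (stoichiometric); Fe2O3 and CO are fully consumed


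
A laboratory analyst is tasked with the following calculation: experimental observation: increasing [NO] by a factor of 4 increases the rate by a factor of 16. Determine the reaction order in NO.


rate ∝ [NO]^n
4^n = 16 → n = 2
Order in NO: 2

2


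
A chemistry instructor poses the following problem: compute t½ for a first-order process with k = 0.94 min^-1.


t½ = ln2/k = 0.693147/(0.94 min^-1)
= 0.7374 min

0.7374 min


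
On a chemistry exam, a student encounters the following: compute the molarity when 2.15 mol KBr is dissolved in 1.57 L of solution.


M = n/V = 2.15/1.57 = 1.369 mol/L

1.369 M


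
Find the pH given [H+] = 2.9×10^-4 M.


pH = -log10([H+]) = -log10(2.9×10^-4)
= 4 - log10(2.9)
= 4 - 0.46
= 3.54

3.54


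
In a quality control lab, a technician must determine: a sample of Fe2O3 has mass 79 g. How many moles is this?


M(Fe2O3) = 159.7 g/mol
n = mass/M = 79/159.7 = 0.4947 mol

0.4947 mol


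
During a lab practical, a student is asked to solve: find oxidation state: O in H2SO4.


O is usually -2
Oxidation number: -2

-2


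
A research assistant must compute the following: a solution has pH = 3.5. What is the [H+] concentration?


[H+] = 10^(-pH) = 10^(-3.5)
= 3.16×10^-4 M

3.16×10^-4 M


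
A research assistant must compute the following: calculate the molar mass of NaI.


M(NaI) = 1×22.99 + 1×126.9
= 22.99 + 126.9
= 149.89 g/mol

149.89 g/mol


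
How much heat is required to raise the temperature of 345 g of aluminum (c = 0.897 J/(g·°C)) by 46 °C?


q = mcΔT = 345 × 0.897 × 46
= 14235.39 J

14235.39 J


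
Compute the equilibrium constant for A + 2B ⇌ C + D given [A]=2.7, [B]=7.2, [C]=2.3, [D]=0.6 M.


Kc = [C][D]/([A][B]^2)
= (2.3^1 × 0.6^1)/(2.7^1 × 7.2^2)
= 1.38/139.968
= 0.009859

0.009859


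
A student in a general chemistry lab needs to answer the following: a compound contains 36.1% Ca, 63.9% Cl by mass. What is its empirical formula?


Assume 100 g sample. Moles of each element:
  Ca: 36.1/40.08 = 0.901 mol
  Cl: 63.9/35.45 = 1.803 mol
Divide by smallest (0.901):
  Ca: 0.901/0.901 = 1.0
  Cl: 1.803/0.901 = 2.0
Empirical formula: CaCl2

CaCl2


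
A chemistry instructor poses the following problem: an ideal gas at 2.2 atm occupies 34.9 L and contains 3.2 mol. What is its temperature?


PV = nRT  (R = 0.08206 L·atm/(mol·K))
T = PV/(nR) = 2.2×34.9/(3.2×0.08206)
= 76.78/0.262592
= 292.39 K

292.39 K


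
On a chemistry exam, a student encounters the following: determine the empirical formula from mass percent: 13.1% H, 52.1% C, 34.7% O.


Assume 100 g sample. Moles of each element:
  H: 13.1/1.008 = 12.996 mol
  C: 52.1/12.01 = 4.338 mol
  O: 34.7/16.0 = 2.169 mol
Divide by smallest (2.169):
  H: 12.996/2.169 = 5.99
  C: 4.338/2.169 = 2.0
  O: 2.169/2.169 = 1.0
Empirical formula: C2H6O

C2H6O


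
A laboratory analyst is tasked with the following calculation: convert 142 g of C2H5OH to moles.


M(C2H5OH) = 46.07 g/mol
n = mass/M = 142/46.07 = 3.0823 mol

3.0823 mol


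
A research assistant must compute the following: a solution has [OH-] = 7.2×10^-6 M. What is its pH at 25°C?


pOH = -log10([OH-]) = -log10(7.2×10^-6)
= 6 - log10(7.2) = 5.14
pH = 14 - pOH = 14 - 5.14 = 8.86

8.86
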